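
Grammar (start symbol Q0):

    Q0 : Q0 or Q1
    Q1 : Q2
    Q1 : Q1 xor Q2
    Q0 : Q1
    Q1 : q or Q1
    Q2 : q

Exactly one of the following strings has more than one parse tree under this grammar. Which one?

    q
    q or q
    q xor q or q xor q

q: 1 tree
q or q: 2 trees
q xor q or q xor q: 1 tree

q or q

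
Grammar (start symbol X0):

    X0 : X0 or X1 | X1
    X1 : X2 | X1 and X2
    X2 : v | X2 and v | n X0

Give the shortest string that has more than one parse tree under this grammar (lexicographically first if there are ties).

length 1: no string has ≥2 trees
length 2: no string has ≥2 trees
length 3: v and v has 2 parse trees

Two derivations of v and v:
  X0 ⇒ X1 ⇒ X2 ⇒ X2 and v ⇒ v and v
  X0 ⇒ X1 ⇒ X1 and X2 ⇒ X2 and X2 ⇒ v and X2 ⇒ v and v

v and v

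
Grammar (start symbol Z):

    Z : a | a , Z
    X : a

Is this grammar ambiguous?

Unambiguous

(X is unreachable from Z, so its rules don't affect L(Z).) The reachable grammar is A → atom sep A | atom. Each atom is followed by either the separator (recurse) or end-of-string (stop) — no choice point.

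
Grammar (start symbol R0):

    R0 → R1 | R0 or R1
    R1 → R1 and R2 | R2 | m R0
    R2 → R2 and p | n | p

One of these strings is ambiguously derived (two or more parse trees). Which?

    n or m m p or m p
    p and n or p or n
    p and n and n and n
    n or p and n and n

n or m m p or m p

n or m m p or m p: 3 trees
p and n or p or n: 1 tree
p and n and n and n: 1 tree
n or p and n and n: 1 tree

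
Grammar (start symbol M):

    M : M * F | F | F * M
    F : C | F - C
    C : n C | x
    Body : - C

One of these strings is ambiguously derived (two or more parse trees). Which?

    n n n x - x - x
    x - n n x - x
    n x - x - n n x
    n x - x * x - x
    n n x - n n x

n x - x * x - x

n n n x - x - x: 1 tree
x - n n x - x: 1 tree
n x - x - n n x: 1 tree
n x - x * x - x: 2 trees
n n x - n n x: 1 tree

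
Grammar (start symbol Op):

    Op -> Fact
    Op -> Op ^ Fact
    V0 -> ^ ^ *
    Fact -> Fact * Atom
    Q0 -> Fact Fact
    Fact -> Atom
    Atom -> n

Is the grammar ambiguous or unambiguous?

Unambiguous

Only Op, Fact, Atom are reachable from Op; ignoring the rest: Op → Op ^ Fact | Fact  ;  Fact → Fact * Atom | Atom  — a left-associative chain with Atom at the bottom. Each string factors uniquely by precedence.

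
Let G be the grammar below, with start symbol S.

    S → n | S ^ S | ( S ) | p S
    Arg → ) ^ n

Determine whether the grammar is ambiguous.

Witness: p n ^ n

Derivation 1: S ⇒ S ^ S ⇒ p S ^ S ⇒ p n ^ S ⇒ p n ^ n
Derivation 2: S ⇒ p S ⇒ p S ^ S ⇒ p n ^ S ⇒ p n ^ n

Two distinct leftmost derivations for the same string.

Ambiguous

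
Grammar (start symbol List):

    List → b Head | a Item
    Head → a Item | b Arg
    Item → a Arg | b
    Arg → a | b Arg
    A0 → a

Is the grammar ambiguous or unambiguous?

Unambiguous

(A0 is unreachable from List, so its rules don't affect L(List).) Each reachable nonterminal has at most one production per leading terminal, and all productions are right-linear; the derivation is determined token-by-token.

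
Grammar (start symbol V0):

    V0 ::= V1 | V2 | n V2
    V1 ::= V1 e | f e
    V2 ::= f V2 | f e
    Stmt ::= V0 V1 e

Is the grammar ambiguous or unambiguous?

Witness: f e

Derivation 1: V0 ⇒ V1 ⇒ f e
Derivation 2: V0 ⇒ V2 ⇒ f e

Two distinct leftmost derivations for the same string.

Ambiguous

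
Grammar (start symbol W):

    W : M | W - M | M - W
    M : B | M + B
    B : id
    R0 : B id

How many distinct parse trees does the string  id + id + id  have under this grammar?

1

Parse trees for id + id + id:
  [W [M [M [M [B id]] + [B id]] + [B id]]]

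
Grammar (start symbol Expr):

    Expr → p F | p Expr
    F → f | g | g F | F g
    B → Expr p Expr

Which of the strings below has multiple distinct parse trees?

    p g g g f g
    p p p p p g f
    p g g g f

p g g g f g

p g g g f g: 4 trees
p p p p p g f: 1 tree
p g g g f: 1 tree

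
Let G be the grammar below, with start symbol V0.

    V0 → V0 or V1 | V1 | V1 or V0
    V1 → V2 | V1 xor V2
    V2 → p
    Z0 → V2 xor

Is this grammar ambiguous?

Witness: p or p

Derivation 1: V0 ⇒ V0 or V1 ⇒ V1 or V1 ⇒ V2 or V1 ⇒ p or V1 ⇒ p or V2 ⇒ p or p
Derivation 2: V0 ⇒ V1 or V0 ⇒ V2 or V0 ⇒ p or V0 ⇒ p or V1 ⇒ p or V2 ⇒ p or p

Two distinct leftmost derivations for the same string.

Ambiguous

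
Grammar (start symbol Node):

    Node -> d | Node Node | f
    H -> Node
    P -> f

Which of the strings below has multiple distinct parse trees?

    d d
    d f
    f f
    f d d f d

f d d f d

d d: 1 tree
d f: 1 tree
f f: 1 tree
f d d f d: 14 trees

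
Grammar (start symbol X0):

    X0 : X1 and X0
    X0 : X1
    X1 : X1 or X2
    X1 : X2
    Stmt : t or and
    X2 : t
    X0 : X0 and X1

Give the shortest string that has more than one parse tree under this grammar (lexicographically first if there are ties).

length 1: no string has ≥2 trees
length 3: t and t has 2 parse trees

Two derivations of t and t:
  X0 ⇒ X1 and X0 ⇒ X2 and X0 ⇒ t and X0 ⇒ t and X1 ⇒ t and X2 ⇒ t and t
  X0 ⇒ X0 and X1 ⇒ X1 and X1 ⇒ X2 and X1 ⇒ t and X1 ⇒ t and X2 ⇒ t and t

t and t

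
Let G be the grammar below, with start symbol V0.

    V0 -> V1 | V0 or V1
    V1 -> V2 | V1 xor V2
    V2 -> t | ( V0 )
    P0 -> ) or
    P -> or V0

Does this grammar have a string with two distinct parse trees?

(P0, P are unreachable from V0, so their rules don't affect L(V0).) The grammar is stratified — V0 handles 'or' (left-recursive), V1 handles 'xor', V2 atoms. Each operator has a fixed associativity and precedence level, so every string has one parse.

Unambiguous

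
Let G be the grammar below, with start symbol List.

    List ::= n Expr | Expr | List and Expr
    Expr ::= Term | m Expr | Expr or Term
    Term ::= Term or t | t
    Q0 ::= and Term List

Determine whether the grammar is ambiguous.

Witness: t or t

Derivation 1: List ⇒ Expr ⇒ Term ⇒ Term or t ⇒ t or t
Derivation 2: List ⇒ Expr ⇒ Expr or Term ⇒ Term or Term ⇒ t or Term ⇒ t or t

Two distinct leftmost derivations for the same string.

Ambiguous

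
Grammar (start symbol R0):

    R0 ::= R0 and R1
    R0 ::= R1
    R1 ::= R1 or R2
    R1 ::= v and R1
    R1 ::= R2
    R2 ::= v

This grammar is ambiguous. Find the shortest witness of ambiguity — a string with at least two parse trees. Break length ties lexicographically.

length 1: no string has ≥2 trees
length 3: v and v has 2 parse trees

Two derivations of v and v:
  R0 ⇒ R0 and R1 ⇒ R1 and R1 ⇒ R2 and R1 ⇒ v and R1 ⇒ v and R2 ⇒ v and v
  R0 ⇒ R1 ⇒ v and R1 ⇒ v and R2 ⇒ v and v

v and v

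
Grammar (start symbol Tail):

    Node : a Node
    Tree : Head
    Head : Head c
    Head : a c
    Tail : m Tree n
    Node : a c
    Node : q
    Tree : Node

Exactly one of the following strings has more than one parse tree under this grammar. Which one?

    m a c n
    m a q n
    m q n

m a c n: 2 trees
m a q n: 1 tree
m q n: 1 tree

m a c n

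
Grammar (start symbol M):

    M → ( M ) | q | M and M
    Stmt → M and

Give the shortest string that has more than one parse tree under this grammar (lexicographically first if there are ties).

length 1: no string has ≥2 trees
length 3: no string has ≥2 trees
length 5: q and q and q has 2 parse trees

Two derivations of q and q and q:
  M ⇒ M and M ⇒ q and M ⇒ q and M and M ⇒ q and q and M ⇒ q and q and q
  M ⇒ M and M ⇒ M and M and M ⇒ q and M and M ⇒ q and q and M ⇒ q and q and q

q and q and q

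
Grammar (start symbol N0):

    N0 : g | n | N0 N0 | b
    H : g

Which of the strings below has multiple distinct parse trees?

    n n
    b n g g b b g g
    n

b n g g b b g g

n n: 1 tree
b n g g b b g g: 429 trees
n: 1 tree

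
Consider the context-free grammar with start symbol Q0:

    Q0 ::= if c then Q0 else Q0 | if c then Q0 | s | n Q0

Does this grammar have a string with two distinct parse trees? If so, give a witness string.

Ambiguous

Witness: if c then if c then s else s

Derivation 1: Q0 ⇒ if c then Q0 else Q0 ⇒ if c then if c then Q0 else Q0 ⇒ if c then if c then s else Q0 ⇒ if c then if c then s else s
Derivation 2: Q0 ⇒ if c then Q0 ⇒ if c then if c then Q0 else Q0 ⇒ if c then if c then s else Q0 ⇒ if c then if c then s else s

Two distinct leftmost derivations for the same string.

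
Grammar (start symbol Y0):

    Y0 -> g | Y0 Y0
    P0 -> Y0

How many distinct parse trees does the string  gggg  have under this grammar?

5

Parse trees for gggg:
  [Y0 [Y0 g] [Y0 [Y0 g] [Y0 [Y0 g] [Y0 g]]]]
  [Y0 [Y0 g] [Y0 [Y0 [Y0 g] [Y0 g]] [Y0 g]]]
  [Y0 [Y0 [Y0 g] [Y0 g]] [Y0 [Y0 g] [Y0 g]]]
  [Y0 [Y0 [Y0 g] [Y0 [Y0 g] [Y0 g]]] [Y0 g]]
  [Y0 [Y0 [Y0 [Y0 g] [Y0 g]] [Y0 g]] [Y0 g]]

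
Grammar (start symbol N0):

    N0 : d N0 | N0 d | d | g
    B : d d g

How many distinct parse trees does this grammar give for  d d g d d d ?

Parse trees for d d g d d d (showing first 6 of 10):
  [N0 d [N0 d [N0 [N0 [N0 [N0 g] d] d] d]]]
  [N0 d [N0 [N0 d [N0 [N0 [N0 g] d] d]] d]]
  [N0 d [N0 [N0 [N0 d [N0 [N0 g] d]] d] d]]
  [N0 d [N0 [N0 [N0 [N0 d [N0 g]] d] d] d]]
  [N0 [N0 d [N0 d [N0 [N0 [N0 g] d] d]]] d]
  [N0 [N0 d [N0 [N0 d [N0 [N0 g] d]] d]] d]

10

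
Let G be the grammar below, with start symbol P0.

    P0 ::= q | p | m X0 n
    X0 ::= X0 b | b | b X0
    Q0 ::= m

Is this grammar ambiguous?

Ambiguous

Witness: m b b n

Derivation 1: P0 ⇒ m X0 n ⇒ m X0 b n ⇒ m b b n
Derivation 2: P0 ⇒ m X0 n ⇒ m b X0 n ⇒ m b b n

Two distinct leftmost derivations for the same string.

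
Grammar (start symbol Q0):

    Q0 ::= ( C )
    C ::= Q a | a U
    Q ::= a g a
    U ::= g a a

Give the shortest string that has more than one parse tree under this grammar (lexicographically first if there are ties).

length 6: ( a g a a ) has 2 parse trees

Two derivations of ( a g a a ):
  Q0 ⇒ ( C ) ⇒ ( Q a ) ⇒ ( a g a a )
  Q0 ⇒ ( C ) ⇒ ( a U ) ⇒ ( a g a a )

( a g a a )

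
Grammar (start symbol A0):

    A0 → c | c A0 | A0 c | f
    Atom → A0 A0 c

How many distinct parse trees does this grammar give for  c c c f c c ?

Parse trees for c c c f c c (showing first 6 of 10):
  [A0 c [A0 c [A0 c [A0 [A0 [A0 f] c] c]]]]
  [A0 c [A0 c [A0 [A0 c [A0 [A0 f] c]] c]]]
  [A0 c [A0 c [A0 [A0 [A0 c [A0 f]] c] c]]]
  [A0 c [A0 [A0 c [A0 c [A0 [A0 f] c]]] c]]
  [A0 c [A0 [A0 c [A0 [A0 c [A0 f]] c]] c]]
  [A0 c [A0 [A0 [A0 c [A0 c [A0 f]]] c] c]]

10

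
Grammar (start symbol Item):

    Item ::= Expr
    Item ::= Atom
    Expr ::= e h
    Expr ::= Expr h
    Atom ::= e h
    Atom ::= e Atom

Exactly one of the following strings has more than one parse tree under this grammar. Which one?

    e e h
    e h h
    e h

e h

e e h: 1 tree
e h h: 1 tree
e h: 2 trees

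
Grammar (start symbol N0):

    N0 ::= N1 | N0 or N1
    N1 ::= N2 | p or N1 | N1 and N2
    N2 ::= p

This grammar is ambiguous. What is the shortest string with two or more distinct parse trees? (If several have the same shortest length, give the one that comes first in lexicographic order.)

length 1: no string has ≥2 trees
length 3: p or p has 2 parse trees

Two derivations of p or p:
  N0 ⇒ N1 ⇒ p or N1 ⇒ p or N2 ⇒ p or p
  N0 ⇒ N0 or N1 ⇒ N1 or N1 ⇒ N2 or N1 ⇒ p or N1 ⇒ p or N2 ⇒ p or p

p or p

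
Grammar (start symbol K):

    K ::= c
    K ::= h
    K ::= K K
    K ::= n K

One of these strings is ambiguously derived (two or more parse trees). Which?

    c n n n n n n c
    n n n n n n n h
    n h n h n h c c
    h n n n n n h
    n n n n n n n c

n h n h n h c c

c n n n n n n c: 1 tree
n n n n n n n h: 1 tree
n h n h n h c c: 113 trees
h n n n n n h: 1 tree
n n n n n n n c: 1 tree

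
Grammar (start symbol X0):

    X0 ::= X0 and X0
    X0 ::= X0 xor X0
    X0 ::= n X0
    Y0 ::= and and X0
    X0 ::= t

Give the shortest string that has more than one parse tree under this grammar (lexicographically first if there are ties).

length 1: no string has ≥2 trees
length 2: no string has ≥2 trees
length 3: no string has ≥2 trees
length 4: n t and t has 2 parse trees

Two derivations of n t and t:
  X0 ⇒ X0 and X0 ⇒ n X0 and X0 ⇒ n t and X0 ⇒ n t and t
  X0 ⇒ n X0 ⇒ n X0 and X0 ⇒ n t and X0 ⇒ n t and t

n t and t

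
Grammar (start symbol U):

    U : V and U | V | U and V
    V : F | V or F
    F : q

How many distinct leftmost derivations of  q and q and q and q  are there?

8

Parse trees for q and q and q and q:
  [U [V [F q]] and [U [V [F q]] and [U [V [F q]] and [U [V [F q]]]]]]
  [U [V [F q]] and [U [V [F q]] and [U [U [V [F q]]] and [V [F q]]]]]
  [U [V [F q]] and [U [U [V [F q]] and [U [V [F q]]]] and [V [F q]]]]
  [U [V [F q]] and [U [U [U [V [F q]]] and [V [F q]]] and [V [F q]]]]
  [U [U [V [F q]] and [U [V [F q]] and [U [V [F q]]]]] and [V [F q]]]
  [U [U [V [F q]] and [U [U [V [F q]]] and [V [F q]]]] and [V [F q]]]
  [U [U [U [V [F q]] and [U [V [F q]]]] and [V [F q]]] and [V [F q]]]
  [U [U [U [U [V [F q]]] and [V [F q]]] and [V [F q]]] and [V [F q]]]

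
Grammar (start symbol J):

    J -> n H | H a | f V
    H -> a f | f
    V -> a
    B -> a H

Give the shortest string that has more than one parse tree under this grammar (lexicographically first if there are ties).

length 2: f a has 2 parse trees

Two derivations of f a:
  J ⇒ H a ⇒ f a
  J ⇒ f V ⇒ f a

f a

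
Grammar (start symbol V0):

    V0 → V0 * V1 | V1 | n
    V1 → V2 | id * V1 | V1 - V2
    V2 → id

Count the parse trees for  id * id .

Parse trees for id * id:
  [V0 [V0 [V1 [V2 id]]] * [V1 [V2 id]]]
  [V0 [V1 id * [V1 [V2 id]]]]

2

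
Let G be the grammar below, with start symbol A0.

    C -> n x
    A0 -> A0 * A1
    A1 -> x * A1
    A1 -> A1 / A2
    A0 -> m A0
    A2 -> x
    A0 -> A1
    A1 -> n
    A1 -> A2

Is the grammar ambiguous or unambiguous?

Witness: x * n

Derivation 1: A0 ⇒ A0 * A1 ⇒ A1 * A1 ⇒ A2 * A1 ⇒ x * A1 ⇒ x * n
Derivation 2: A0 ⇒ A1 ⇒ x * A1 ⇒ x * n

Two distinct leftmost derivations for the same string.

Ambiguous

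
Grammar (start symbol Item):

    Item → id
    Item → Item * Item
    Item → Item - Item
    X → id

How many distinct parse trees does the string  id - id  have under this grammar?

Parse trees for id - id:
  [Item [Item id] - [Item id]]

1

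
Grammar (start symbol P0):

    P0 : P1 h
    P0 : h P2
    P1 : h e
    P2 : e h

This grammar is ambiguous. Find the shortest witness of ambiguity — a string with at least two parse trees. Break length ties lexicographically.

length 3: h e h has 2 parse trees

Two derivations of h e h:
  P0 ⇒ P1 h ⇒ h e h
  P0 ⇒ h P2 ⇒ h e h

h e h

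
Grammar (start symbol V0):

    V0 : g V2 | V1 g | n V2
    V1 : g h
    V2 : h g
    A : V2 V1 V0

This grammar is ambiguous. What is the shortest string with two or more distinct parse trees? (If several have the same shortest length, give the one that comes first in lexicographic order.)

length 3: g h g has 2 parse trees

Two derivations of g h g:
  V0 ⇒ g V2 ⇒ g h g
  V0 ⇒ V1 g ⇒ g h g

g h g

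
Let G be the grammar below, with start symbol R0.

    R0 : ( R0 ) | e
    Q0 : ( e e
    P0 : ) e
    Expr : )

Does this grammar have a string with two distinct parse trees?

Unambiguous

(Q0, P0, Expr are unreachable from R0, so their rules don't affect L(R0).) Each string is a nest of matched brackets around a single atom. An opening bracket forces the recursive rule; an atom forces the base rule.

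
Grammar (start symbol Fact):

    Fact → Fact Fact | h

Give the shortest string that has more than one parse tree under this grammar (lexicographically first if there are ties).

length 1: no string has ≥2 trees
length 2: no string has ≥2 trees
length 3: h h h has 2 parse trees

Two derivations of h h h:
  Fact ⇒ Fact Fact ⇒ Fact Fact Fact ⇒ h Fact Fact ⇒ h h Fact ⇒ h h h
  Fact ⇒ Fact Fact ⇒ h Fact ⇒ h Fact Fact ⇒ h h Fact ⇒ h h h

h h h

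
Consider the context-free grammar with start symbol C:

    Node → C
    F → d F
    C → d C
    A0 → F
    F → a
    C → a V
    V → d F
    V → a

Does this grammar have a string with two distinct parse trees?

Unambiguous

(Node, A0 are unreachable from C, so their rules don't affect L(C).) Each reachable nonterminal has at most one production per leading terminal, and all productions are right-linear; the derivation is determined token-by-token.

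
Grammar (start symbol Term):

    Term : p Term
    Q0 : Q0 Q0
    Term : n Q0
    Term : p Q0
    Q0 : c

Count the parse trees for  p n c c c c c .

14

Parse trees for p n c c c c c (showing first 6 of 14):
  [Term p [Term n [Q0 [Q0 c] [Q0 [Q0 c] [Q0 [Q0 c] [Q0 [Q0 c] [Q0 c]]]]]]]
  [Term p [Term n [Q0 [Q0 c] [Q0 [Q0 c] [Q0 [Q0 [Q0 c] [Q0 c]] [Q0 c]]]]]]
  [Term p [Term n [Q0 [Q0 c] [Q0 [Q0 [Q0 c] [Q0 c]] [Q0 [Q0 c] [Q0 c]]]]]]
  [Term p [Term n [Q0 [Q0 c] [Q0 [Q0 [Q0 c] [Q0 [Q0 c] [Q0 c]]] [Q0 c]]]]]
  [Term p [Term n [Q0 [Q0 c] [Q0 [Q0 [Q0 [Q0 c] [Q0 c]] [Q0 c]] [Q0 c]]]]]
  [Term p [Term n [Q0 [Q0 [Q0 c] [Q0 c]] [Q0 [Q0 c] [Q0 [Q0 c] [Q0 c]]]]]]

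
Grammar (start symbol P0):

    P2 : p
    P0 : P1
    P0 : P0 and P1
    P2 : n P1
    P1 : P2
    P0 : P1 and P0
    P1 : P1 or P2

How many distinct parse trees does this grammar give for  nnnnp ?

1

Parse trees for nnnnp:
  [P0 [P1 [P2 n [P1 [P2 n [P1 [P2 n [P1 [P2 n [P1 [P2 p]]]]]]]]]]]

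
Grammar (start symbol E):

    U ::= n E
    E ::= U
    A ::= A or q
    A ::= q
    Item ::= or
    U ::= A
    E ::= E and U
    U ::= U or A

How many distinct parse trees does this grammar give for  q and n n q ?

Parse trees for q and n n q:
  [E [E [U [A q]]] and [U n [E [U n [E [U [A q]]]]]]]

1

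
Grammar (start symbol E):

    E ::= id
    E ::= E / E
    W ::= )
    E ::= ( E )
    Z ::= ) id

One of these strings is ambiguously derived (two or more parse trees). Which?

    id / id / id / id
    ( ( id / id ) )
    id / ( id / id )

id / id / id / id

id / id / id / id: 5 trees
( ( id / id ) ): 1 tree
id / ( id / id ): 1 tree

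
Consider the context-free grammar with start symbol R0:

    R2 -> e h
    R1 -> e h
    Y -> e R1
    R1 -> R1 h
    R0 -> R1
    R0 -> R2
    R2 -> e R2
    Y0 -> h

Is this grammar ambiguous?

Ambiguous

Witness: e h

Derivation 1: R0 ⇒ R1 ⇒ e h
Derivation 2: R0 ⇒ R2 ⇒ e h

Two distinct leftmost derivations for the same string.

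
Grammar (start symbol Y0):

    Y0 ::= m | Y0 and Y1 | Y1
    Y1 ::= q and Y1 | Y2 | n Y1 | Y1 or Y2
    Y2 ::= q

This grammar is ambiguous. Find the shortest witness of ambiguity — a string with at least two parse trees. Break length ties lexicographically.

q and q

length 1: no string has ≥2 trees
length 2: no string has ≥2 trees
length 3: q and q has 2 parse trees

Two derivations of q and q:
  Y0 ⇒ Y0 and Y1 ⇒ Y1 and Y1 ⇒ Y2 and Y1 ⇒ q and Y1 ⇒ q and Y2 ⇒ q and q
  Y0 ⇒ Y1 ⇒ q and Y1 ⇒ q and Y2 ⇒ q and q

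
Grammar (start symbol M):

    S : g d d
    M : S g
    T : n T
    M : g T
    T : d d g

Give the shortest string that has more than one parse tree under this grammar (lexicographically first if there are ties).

length 4: g d d g has 2 parse trees

Two derivations of g d d g:
  M ⇒ S g ⇒ g d d g
  M ⇒ g T ⇒ g d d g

g d d g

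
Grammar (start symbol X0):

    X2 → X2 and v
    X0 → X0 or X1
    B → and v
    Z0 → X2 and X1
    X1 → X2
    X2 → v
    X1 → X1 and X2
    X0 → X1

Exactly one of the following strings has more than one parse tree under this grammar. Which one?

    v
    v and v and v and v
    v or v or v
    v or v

v and v and v and v

v: 1 tree
v and v and v and v: 8 trees
v or v or v: 1 tree
v or v: 1 tree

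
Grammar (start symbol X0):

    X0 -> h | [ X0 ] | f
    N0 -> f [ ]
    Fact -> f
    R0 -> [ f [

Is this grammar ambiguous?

Unambiguous

(N0, Fact, R0 are unreachable from X0, so their rules don't affect L(X0).) Each string is a nest of matched brackets around a single atom. An opening bracket forces the recursive rule; an atom forces the base rule.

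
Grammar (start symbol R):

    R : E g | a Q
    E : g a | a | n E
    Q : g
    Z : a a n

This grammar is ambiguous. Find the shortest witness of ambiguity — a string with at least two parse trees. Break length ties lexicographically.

a g

length 2: a g has 2 parse trees

Two derivations of a g:
  R ⇒ E g ⇒ a g
  R ⇒ a Q ⇒ a g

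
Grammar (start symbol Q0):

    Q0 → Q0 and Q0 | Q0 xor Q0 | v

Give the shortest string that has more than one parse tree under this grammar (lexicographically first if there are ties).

length 1: no string has ≥2 trees
length 3: no string has ≥2 trees
length 5: v and v and v has 2 parse trees

Two derivations of v and v and v:
  Q0 ⇒ Q0 and Q0 ⇒ Q0 and Q0 and Q0 ⇒ v and Q0 and Q0 ⇒ v and v and Q0 ⇒ v and v and v
  Q0 ⇒ Q0 and Q0 ⇒ v and Q0 ⇒ v and Q0 and Q0 ⇒ v and v and Q0 ⇒ v and v and v

v and v and v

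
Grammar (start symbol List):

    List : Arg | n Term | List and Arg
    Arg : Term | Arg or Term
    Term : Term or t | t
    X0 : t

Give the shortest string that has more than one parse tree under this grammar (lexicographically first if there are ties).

length 1: no string has ≥2 trees
length 2: no string has ≥2 trees
length 3: t or t has 2 parse trees

Two derivations of t or t:
  List ⇒ Arg ⇒ Term ⇒ Term or t ⇒ t or t
  List ⇒ Arg ⇒ Arg or Term ⇒ Term or Term ⇒ t or Term ⇒ t or t

t or t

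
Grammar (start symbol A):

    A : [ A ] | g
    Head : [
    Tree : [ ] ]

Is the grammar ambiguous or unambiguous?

Unambiguous

(Head, Tree are unreachable from A, so their rules don't affect L(A).) L(A) is { openⁿ atom closeⁿ : n ≥ 0 }. The bracket depth fixes n, and the derivation is forced at every step.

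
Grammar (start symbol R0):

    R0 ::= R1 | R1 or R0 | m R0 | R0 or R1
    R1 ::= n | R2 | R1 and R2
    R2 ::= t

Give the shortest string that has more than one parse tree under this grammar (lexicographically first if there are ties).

length 1: no string has ≥2 trees
length 2: no string has ≥2 trees
length 3: n or n has 2 parse trees

Two derivations of n or n:
  R0 ⇒ R1 or R0 ⇒ n or R0 ⇒ n or R1 ⇒ n or n
  R0 ⇒ R0 or R1 ⇒ R1 or R1 ⇒ n or R1 ⇒ n or n

n or n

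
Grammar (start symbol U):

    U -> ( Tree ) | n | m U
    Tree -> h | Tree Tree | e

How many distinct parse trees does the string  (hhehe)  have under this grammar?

Parse trees for (hhehe) (showing first 6 of 14):
  [U ( [Tree [Tree h] [Tree [Tree h] [Tree [Tree e] [Tree [Tree h] [Tree e]]]]] )]
  [U ( [Tree [Tree h] [Tree [Tree h] [Tree [Tree [Tree e] [Tree h]] [Tree e]]]] )]
  [U ( [Tree [Tree h] [Tree [Tree [Tree h] [Tree e]] [Tree [Tree h] [Tree e]]]] )]
  [U ( [Tree [Tree h] [Tree [Tree [Tree h] [Tree [Tree e] [Tree h]]] [Tree e]]] )]
  [U ( [Tree [Tree h] [Tree [Tree [Tree [Tree h] [Tree e]] [Tree h]] [Tree e]]] )]
  [U ( [Tree [Tree [Tree h] [Tree h]] [Tree [Tree e] [Tree [Tree h] [Tree e]]]] )]

14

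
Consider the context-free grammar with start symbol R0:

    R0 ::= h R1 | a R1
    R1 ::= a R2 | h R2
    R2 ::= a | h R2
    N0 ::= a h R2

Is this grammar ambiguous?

Only R0, R1, R2 are reachable from R0; ignoring the rest: Restricted to the reachable nonterminals, every rule has the form A → t or A → t B, and no two rules for the same A share a first terminal. The grammar encodes a DFA — one run per string.

Unambiguous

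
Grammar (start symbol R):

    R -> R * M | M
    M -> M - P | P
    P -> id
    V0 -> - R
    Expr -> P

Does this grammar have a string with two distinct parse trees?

Only R, M, P are reachable from R; ignoring the rest: This is a standard precedence ladder (R over M over P), with each level left-recursive on its own operator ('*' at R, '-' at M). That structure is LR(1), hence unambiguous.

Unambiguous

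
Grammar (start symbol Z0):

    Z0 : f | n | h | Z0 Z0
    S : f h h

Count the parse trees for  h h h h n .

Parse trees for h h h h n (showing first 6 of 14):
  [Z0 [Z0 h] [Z0 [Z0 h] [Z0 [Z0 h] [Z0 [Z0 h] [Z0 n]]]]]
  [Z0 [Z0 h] [Z0 [Z0 h] [Z0 [Z0 [Z0 h] [Z0 h]] [Z0 n]]]]
  [Z0 [Z0 h] [Z0 [Z0 [Z0 h] [Z0 h]] [Z0 [Z0 h] [Z0 n]]]]
  [Z0 [Z0 h] [Z0 [Z0 [Z0 h] [Z0 [Z0 h] [Z0 h]]] [Z0 n]]]
  [Z0 [Z0 h] [Z0 [Z0 [Z0 [Z0 h] [Z0 h]] [Z0 h]] [Z0 n]]]
  [Z0 [Z0 [Z0 h] [Z0 h]] [Z0 [Z0 h] [Z0 [Z0 h] [Z0 n]]]]

14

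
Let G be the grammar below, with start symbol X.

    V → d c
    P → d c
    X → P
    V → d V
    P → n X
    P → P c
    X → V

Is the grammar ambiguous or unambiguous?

Ambiguous

Witness: d c

Derivation 1: X ⇒ P ⇒ d c
Derivation 2: X ⇒ V ⇒ d c

Two distinct leftmost derivations for the same string.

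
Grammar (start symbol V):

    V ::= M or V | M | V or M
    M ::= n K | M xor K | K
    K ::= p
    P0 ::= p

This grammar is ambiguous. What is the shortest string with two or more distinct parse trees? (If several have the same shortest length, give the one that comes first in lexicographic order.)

p or p

length 1: no string has ≥2 trees
length 2: no string has ≥2 trees
length 3: p or p has 2 parse trees

Two derivations of p or p:
  V ⇒ M or V ⇒ K or V ⇒ p or V ⇒ p or M ⇒ p or K ⇒ p or p
  V ⇒ V or M ⇒ M or M ⇒ K or M ⇒ p or M ⇒ p or K ⇒ p or p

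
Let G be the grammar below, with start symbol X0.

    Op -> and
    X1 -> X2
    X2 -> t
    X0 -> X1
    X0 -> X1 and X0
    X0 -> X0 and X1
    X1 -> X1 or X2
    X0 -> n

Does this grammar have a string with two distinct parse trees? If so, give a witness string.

Ambiguous

Witness: t and t

Derivation 1: X0 ⇒ X1 and X0 ⇒ X2 and X0 ⇒ t and X0 ⇒ t and X1 ⇒ t and X2 ⇒ t and t
Derivation 2: X0 ⇒ X0 and X1 ⇒ X1 and X1 ⇒ X2 and X1 ⇒ t and X1 ⇒ t and X2 ⇒ t and t

Two distinct leftmost derivations for the same string.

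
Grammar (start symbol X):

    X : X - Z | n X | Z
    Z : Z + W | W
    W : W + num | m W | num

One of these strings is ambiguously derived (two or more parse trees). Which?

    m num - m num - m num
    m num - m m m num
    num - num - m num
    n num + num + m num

n num + num + m num

m num - m num - m num: 1 tree
m num - m m m num: 1 tree
num - num - m num: 1 tree
n num + num + m num: 2 trees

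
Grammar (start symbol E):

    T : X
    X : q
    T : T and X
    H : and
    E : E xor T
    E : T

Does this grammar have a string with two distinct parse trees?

(H is unreachable from E, so its rules don't affect L(E).) E → E xor T | T  ;  T → T and X | X  — a left-associative chain with X at the bottom. Each string factors uniquely by precedence.

Unambiguous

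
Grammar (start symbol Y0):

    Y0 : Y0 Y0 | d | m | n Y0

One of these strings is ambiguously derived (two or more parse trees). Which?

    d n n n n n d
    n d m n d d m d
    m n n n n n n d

d n n n n n d: 1 tree
n d m n d d m d: 227 trees
m n n n n n n d: 1 tree

n d m n d d m d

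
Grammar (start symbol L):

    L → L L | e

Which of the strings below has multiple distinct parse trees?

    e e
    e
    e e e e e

e e e e e

e e: 1 tree
e: 1 tree
e e e e e: 14 trees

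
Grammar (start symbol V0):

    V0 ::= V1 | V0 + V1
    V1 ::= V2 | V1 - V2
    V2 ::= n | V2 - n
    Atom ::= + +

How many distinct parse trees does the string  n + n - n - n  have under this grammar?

4

Parse trees for n + n - n - n:
  [V0 [V0 [V1 [V2 n]]] + [V1 [V2 [V2 [V2 n] - n] - n]]]
  [V0 [V0 [V1 [V2 n]]] + [V1 [V1 [V2 n]] - [V2 [V2 n] - n]]]
  [V0 [V0 [V1 [V2 n]]] + [V1 [V1 [V2 [V2 n] - n]] - [V2 n]]]
  [V0 [V0 [V1 [V2 n]]] + [V1 [V1 [V1 [V2 n]] - [V2 n]] - [V2 n]]]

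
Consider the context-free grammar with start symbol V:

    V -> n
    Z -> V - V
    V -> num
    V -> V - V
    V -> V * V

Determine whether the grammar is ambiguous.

Witness: n * n * n

Derivation 1: V ⇒ V * V ⇒ n * V ⇒ n * V * V ⇒ n * n * V ⇒ n * n * n
Derivation 2: V ⇒ V * V ⇒ V * V * V ⇒ n * V * V ⇒ n * n * V ⇒ n * n * n

Two distinct leftmost derivations for the same string.

Ambiguous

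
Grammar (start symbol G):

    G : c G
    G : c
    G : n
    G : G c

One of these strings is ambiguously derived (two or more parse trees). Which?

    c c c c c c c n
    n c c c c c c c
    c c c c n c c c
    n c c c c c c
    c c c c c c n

c c c c n c c c

c c c c c c c n: 1 tree
n c c c c c c c: 1 tree
c c c c n c c c: 35 trees
n c c c c c c: 1 tree
c c c c c c n: 1 tree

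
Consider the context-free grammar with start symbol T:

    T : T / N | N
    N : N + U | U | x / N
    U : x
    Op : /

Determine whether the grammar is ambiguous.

Witness: x / x

Derivation 1: T ⇒ T / N ⇒ N / N ⇒ U / N ⇒ x / N ⇒ x / U ⇒ x / x
Derivation 2: T ⇒ N ⇒ x / N ⇒ x / U ⇒ x / x

Two distinct leftmost derivations for the same string.

Ambiguous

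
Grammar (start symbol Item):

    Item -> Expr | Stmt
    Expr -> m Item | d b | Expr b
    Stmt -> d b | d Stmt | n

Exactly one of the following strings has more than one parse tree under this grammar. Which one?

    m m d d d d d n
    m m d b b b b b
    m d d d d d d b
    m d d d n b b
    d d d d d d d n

m m d d d d d n: 1 tree
m m d b b b b b: 20 trees
m d d d d d d b: 1 tree
m d d d n b b: 1 tree
d d d d d d d n: 1 tree

m m d b b b b b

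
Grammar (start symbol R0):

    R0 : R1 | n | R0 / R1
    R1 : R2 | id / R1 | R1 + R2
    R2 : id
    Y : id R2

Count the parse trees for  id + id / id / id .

Parse trees for id + id / id / id:
  [R0 [R0 [R1 [R1 [R2 id]] + [R2 id]]] / [R1 id / [R1 [R2 id]]]]
  [R0 [R0 [R0 [R1 [R1 [R2 id]] + [R2 id]]] / [R1 [R2 id]]] / [R1 [R2 id]]]

2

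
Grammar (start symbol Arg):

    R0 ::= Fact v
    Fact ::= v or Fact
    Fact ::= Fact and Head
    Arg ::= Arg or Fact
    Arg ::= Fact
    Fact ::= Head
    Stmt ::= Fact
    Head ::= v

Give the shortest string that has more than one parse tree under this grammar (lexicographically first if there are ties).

length 1: no string has ≥2 trees
length 3: v or v has 2 parse trees

Two derivations of v or v:
  Arg ⇒ Arg or Fact ⇒ Fact or Fact ⇒ Head or Fact ⇒ v or Fact ⇒ v or Head ⇒ v or v
  Arg ⇒ Fact ⇒ v or Fact ⇒ v or Head ⇒ v or v

v or v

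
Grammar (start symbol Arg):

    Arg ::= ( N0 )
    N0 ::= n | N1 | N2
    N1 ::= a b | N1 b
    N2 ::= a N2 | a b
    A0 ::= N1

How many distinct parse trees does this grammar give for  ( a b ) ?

Parse trees for ( a b ):
  [Arg ( [N0 [N1 a b]] )]
  [Arg ( [N0 [N2 a b]] )]

2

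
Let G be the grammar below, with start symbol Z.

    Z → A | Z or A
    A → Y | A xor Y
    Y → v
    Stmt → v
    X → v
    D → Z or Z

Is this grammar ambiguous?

(Stmt, X, D are unreachable from Z, so their rules don't affect L(Z).) Z → Z or A | A  ;  A → A xor Y | Y  — a left-associative chain with Y at the bottom. Each string factors uniquely by precedence.

Unambiguous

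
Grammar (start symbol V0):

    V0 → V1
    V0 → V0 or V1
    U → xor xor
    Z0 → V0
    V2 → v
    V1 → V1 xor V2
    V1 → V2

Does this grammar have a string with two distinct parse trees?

(Z0, U are unreachable from V0, so their rules don't affect L(V0).) The grammar is stratified — V0 handles 'or' (left-recursive), V1 handles 'xor', V2 atoms. Each operator has a fixed associativity and precedence level, so every string has one parse.

Unambiguous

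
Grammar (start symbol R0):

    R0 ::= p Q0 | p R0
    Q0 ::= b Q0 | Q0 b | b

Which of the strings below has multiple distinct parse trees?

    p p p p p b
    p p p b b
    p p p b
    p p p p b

p p p b b

p p p p p b: 1 tree
p p p b b: 2 trees
p p p b: 1 tree
p p p p b: 1 tree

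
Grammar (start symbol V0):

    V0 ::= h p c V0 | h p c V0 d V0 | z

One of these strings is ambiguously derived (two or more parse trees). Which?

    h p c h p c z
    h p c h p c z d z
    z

h p c h p c z d z

h p c h p c z: 1 tree
h p c h p c z d z: 2 trees
z: 1 tree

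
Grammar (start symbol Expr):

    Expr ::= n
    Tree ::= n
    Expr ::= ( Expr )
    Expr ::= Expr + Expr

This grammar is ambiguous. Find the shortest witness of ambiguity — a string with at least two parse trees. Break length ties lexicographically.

n + n + n

length 1: no string has ≥2 trees
length 3: no string has ≥2 trees
length 5: n + n + n has 2 parse trees

Two derivations of n + n + n:
  Expr ⇒ Expr + Expr ⇒ n + Expr ⇒ n + Expr + Expr ⇒ n + n + Expr ⇒ n + n + n
  Expr ⇒ Expr + Expr ⇒ Expr + Expr + Expr ⇒ n + Expr + Expr ⇒ n + n + Expr ⇒ n + n + n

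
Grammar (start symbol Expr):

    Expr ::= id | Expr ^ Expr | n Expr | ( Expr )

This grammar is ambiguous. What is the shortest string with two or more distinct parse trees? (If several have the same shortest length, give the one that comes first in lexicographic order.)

n id ^ id

length 1: no string has ≥2 trees
length 2: no string has ≥2 trees
length 3: no string has ≥2 trees
length 4: n id ^ id has 2 parse trees

Two derivations of n id ^ id:
  Expr ⇒ Expr ^ Expr ⇒ n Expr ^ Expr ⇒ n id ^ Expr ⇒ n id ^ id
  Expr ⇒ n Expr ⇒ n Expr ^ Expr ⇒ n id ^ Expr ⇒ n id ^ id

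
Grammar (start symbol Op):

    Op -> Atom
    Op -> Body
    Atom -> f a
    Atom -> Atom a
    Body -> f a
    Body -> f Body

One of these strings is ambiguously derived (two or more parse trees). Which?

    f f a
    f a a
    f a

f f a: 1 tree
f a a: 1 tree
f a: 2 trees

f a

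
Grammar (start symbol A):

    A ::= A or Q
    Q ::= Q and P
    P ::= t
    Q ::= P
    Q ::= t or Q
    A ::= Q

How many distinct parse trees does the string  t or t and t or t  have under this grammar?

Parse trees for t or t and t or t:
  [A [A [A [Q [P t]]] or [Q [Q [P t]] and [P t]]] or [Q [P t]]]
  [A [A [Q [Q t or [Q [P t]]] and [P t]]] or [Q [P t]]]
  [A [A [Q t or [Q [Q [P t]] and [P t]]]] or [Q [P t]]]

3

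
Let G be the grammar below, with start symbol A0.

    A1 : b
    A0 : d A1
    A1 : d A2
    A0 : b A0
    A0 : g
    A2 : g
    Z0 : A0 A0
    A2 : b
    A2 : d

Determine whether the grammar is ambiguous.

Unambiguous

Only A0, A1, A2 are reachable from A0; ignoring the rest: Restricted to the reachable nonterminals, every rule has the form A → t or A → t B, and no two rules for the same A share a first terminal. The grammar encodes a DFA — one run per string.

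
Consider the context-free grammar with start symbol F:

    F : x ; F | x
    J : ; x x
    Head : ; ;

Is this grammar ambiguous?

(J, Head are unreachable from F, so their rules don't affect L(F).) Right-recursive list with a separator: after each atom, whether the separator follows determines the rule. One parse per string.

Unambiguous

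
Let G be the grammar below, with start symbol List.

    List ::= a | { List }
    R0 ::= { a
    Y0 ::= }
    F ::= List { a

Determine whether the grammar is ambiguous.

(R0, Y0, F are unreachable from List, so their rules don't affect L(List).) L(List) is { openⁿ atom closeⁿ : n ≥ 0 }. The bracket depth fixes n, and the derivation is forced at every step.

Unambiguous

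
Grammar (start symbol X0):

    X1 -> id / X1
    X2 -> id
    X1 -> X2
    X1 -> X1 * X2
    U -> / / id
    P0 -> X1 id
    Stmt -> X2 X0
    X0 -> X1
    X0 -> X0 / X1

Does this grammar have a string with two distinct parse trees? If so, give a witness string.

Ambiguous

Witness: id / id

Derivation 1: X0 ⇒ X1 ⇒ id / X1 ⇒ id / X2 ⇒ id / id
Derivation 2: X0 ⇒ X0 / X1 ⇒ X1 / X1 ⇒ X2 / X1 ⇒ id / X1 ⇒ id / X2 ⇒ id / id

Two distinct leftmost derivations for the same string.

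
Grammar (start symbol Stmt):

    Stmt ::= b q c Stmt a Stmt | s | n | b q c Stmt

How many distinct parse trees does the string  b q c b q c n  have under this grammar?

1

Parse trees for b q c b q c n:
  [Stmt b q c [Stmt b q c [Stmt n]]]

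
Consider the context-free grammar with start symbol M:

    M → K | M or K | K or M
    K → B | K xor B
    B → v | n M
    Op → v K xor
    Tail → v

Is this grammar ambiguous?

Ambiguous

Witness: v or v

Derivation 1: M ⇒ M or K ⇒ K or K ⇒ B or K ⇒ v or K ⇒ v or B ⇒ v or v
Derivation 2: M ⇒ K or M ⇒ B or M ⇒ v or M ⇒ v or K ⇒ v or B ⇒ v or v

Two distinct leftmost derivations for the same string.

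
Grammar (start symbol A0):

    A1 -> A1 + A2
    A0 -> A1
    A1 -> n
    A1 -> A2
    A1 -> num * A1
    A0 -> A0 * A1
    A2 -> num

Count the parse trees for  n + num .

1

Parse trees for n + num:
  [A0 [A1 [A1 n] + [A2 num]]]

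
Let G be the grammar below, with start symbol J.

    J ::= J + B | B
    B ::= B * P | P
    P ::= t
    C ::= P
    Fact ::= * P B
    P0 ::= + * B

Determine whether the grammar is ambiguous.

Unambiguous

Only J, B, P are reachable from J; ignoring the rest: The grammar is stratified — J handles '+' (left-recursive), B handles '*', P atoms. Each operator has a fixed associativity and precedence level, so every string has one parse.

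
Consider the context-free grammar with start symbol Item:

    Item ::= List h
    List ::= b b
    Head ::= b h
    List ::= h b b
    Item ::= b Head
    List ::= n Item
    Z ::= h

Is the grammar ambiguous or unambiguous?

Witness: b b h

Derivation 1: Item ⇒ List h ⇒ b b h
Derivation 2: Item ⇒ b Head ⇒ b b h

Two distinct leftmost derivations for the same string.

Ambiguous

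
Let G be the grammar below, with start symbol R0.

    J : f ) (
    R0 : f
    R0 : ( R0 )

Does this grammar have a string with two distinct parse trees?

Only R0 is reachable from R0; ignoring the rest: L(R0) is { openⁿ atom closeⁿ : n ≥ 0 }. The bracket depth fixes n, and the derivation is forced at every step.

Unambiguous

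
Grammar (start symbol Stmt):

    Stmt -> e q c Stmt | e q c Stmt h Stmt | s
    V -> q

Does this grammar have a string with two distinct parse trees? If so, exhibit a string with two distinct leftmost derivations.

Witness: e q c e q c s h s

Derivation 1: Stmt ⇒ e q c Stmt ⇒ e q c e q c Stmt h Stmt ⇒ e q c e q c s h Stmt ⇒ e q c e q c s h s
Derivation 2: Stmt ⇒ e q c Stmt h Stmt ⇒ e q c e q c Stmt h Stmt ⇒ e q c e q c s h Stmt ⇒ e q c e q c s h s

Two distinct leftmost derivations for the same string.

Ambiguous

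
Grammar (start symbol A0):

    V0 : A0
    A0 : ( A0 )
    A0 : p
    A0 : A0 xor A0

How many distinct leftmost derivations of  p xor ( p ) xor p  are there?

Parse trees for p xor ( p ) xor p:
  [A0 [A0 p] xor [A0 [A0 ( [A0 p] )] xor [A0 p]]]
  [A0 [A0 [A0 p] xor [A0 ( [A0 p] )]] xor [A0 p]]

2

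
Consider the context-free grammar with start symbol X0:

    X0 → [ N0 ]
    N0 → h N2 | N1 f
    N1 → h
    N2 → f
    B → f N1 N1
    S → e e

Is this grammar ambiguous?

Witness: [ h f ]

Derivation 1: X0 ⇒ [ N0 ] ⇒ [ h N2 ] ⇒ [ h f ]
Derivation 2: X0 ⇒ [ N0 ] ⇒ [ N1 f ] ⇒ [ h f ]

Two distinct leftmost derivations for the same string.

Ambiguous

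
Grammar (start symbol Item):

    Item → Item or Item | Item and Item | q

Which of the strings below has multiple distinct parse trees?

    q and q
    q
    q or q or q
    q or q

q or q or q

q and q: 1 tree
q: 1 tree
q or q or q: 2 trees
q or q: 1 tree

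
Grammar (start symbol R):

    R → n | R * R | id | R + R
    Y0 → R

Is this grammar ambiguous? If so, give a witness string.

Ambiguous

Witness: id * id * id

Derivation 1: R ⇒ R * R ⇒ R * R * R ⇒ id * R * R ⇒ id * id * R ⇒ id * id * id
Derivation 2: R ⇒ R * R ⇒ id * R ⇒ id * R * R ⇒ id * id * R ⇒ id * id * id

Two distinct leftmost derivations for the same string.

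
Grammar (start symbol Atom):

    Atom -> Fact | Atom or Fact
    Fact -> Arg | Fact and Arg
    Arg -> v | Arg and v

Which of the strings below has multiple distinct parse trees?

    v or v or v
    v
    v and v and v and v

v or v or v: 1 tree
v: 1 tree
v and v and v and v: 8 trees

v and v and v and v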